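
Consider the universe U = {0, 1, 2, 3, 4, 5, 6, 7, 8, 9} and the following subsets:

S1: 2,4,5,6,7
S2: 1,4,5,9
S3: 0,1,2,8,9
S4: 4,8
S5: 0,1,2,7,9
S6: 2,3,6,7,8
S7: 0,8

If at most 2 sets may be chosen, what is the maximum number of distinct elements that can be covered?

Choosing S1, S3 covers {0, 1, 2, 4, 5, 6, 7, 8, 9} — 9 elements.
No choice of 2 sets does better; here 3 is left uncovered.

9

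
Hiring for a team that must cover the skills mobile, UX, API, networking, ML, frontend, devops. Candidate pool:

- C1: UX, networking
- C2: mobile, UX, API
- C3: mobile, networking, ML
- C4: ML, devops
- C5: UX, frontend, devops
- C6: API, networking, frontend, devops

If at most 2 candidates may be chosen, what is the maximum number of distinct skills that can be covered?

6

Choosing C2, C6 covers {mobile, UX, API, networking, frontend, devops} — 6 skills.
No choice of 2 candidates does better; here ML is left uncovered.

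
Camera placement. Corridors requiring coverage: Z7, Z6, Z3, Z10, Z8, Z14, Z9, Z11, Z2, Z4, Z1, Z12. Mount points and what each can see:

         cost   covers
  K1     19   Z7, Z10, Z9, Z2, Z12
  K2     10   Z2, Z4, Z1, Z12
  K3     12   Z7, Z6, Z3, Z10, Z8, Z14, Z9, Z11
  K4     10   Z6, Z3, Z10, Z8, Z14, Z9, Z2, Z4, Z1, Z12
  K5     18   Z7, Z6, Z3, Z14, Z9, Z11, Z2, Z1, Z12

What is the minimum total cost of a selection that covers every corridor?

K2, K3 cover every corridor at cost 10 + 12 = 22.
Any cover uses at least 2 camera mounts; among all covering selections none totals below 22.

22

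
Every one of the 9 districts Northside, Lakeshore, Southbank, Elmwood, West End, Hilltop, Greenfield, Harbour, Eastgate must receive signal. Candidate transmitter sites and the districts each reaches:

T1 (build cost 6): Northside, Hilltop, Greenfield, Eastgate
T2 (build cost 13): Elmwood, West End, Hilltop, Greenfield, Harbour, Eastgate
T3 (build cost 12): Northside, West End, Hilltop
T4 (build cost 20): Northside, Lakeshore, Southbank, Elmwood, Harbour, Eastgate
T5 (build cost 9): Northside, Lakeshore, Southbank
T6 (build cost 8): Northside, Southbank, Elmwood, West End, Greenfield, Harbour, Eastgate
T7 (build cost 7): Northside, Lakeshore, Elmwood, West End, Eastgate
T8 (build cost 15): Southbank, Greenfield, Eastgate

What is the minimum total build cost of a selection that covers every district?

T1, T6, T7 cover every district at build cost 6 + 8 + 7 = 21.
Any cover uses at least 2 transmitter sites; among all covering selections none totals below 21.

21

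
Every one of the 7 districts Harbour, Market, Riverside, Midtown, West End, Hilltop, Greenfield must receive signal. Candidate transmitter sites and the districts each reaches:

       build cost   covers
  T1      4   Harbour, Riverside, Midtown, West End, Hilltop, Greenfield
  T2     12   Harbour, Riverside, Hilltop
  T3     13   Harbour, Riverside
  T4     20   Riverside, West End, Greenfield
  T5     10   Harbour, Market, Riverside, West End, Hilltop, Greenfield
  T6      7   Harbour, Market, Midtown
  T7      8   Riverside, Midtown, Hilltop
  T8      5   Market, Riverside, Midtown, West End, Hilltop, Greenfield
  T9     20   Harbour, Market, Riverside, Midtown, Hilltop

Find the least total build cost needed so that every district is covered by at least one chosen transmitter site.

T1, T8 cover every district at build cost 4 + 5 = 9.
Any cover uses at least 2 transmitter sites; among all covering selections none totals below 9.

9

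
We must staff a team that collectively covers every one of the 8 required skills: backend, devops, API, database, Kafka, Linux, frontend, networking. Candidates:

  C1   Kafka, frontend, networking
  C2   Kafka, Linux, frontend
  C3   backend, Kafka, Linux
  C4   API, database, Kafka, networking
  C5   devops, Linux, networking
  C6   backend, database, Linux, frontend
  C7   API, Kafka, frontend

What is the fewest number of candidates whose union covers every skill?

C4, C5, C6 together cover {backend, devops, API, database, Kafka, Linux, frontend, networking} — every skill.
No 2 of the 7 candidates cover everything (all 21 pairs fall short), so 3 is minimum.

3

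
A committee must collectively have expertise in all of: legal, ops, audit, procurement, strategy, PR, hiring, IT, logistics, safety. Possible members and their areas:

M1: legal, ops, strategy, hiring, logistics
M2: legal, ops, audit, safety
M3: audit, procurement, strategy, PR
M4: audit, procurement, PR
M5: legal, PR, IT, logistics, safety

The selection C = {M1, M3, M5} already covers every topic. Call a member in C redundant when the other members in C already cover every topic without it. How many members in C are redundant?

0

Drop M1: ops, hiring uncovered — not redundant.
Drop M3: audit, procurement uncovered — not redundant.
Drop M5: IT, safety uncovered — not redundant.
None of the members in C is redundant.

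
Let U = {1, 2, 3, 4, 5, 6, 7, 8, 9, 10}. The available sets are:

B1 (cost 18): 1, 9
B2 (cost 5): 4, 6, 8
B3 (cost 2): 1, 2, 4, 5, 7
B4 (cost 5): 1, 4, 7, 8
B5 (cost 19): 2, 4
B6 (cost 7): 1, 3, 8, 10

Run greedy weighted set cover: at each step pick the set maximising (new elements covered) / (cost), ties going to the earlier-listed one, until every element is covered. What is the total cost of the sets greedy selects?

32

Pick 1: B3 adds 5 new (1, 2, 4, 5, 7) at cost 2 (ratio 5/2).
Pick 2: B6 adds 3 new (3, 8, 10) at cost 7 (ratio 3/7).
Pick 3: B2 adds 1 new (6) at cost 5 (ratio 1/5).
Pick 4: B1 adds 1 new (9) at cost 18 (ratio 1/18).
Greedy total cost: 2 + 7 + 5 + 18 = 32.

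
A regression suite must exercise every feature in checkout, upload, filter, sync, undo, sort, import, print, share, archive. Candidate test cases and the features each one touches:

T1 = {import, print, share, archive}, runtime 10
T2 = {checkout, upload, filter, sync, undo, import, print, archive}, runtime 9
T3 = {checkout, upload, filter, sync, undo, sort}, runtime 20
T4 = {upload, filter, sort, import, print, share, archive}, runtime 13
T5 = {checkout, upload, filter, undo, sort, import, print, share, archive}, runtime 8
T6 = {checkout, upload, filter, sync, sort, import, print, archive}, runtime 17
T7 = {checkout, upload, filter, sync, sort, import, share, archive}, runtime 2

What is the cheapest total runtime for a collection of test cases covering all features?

T5, T7 cover every feature at runtime 8 + 2 = 10.
Any cover uses at least 2 test cases; among all covering selections none totals below 10.

10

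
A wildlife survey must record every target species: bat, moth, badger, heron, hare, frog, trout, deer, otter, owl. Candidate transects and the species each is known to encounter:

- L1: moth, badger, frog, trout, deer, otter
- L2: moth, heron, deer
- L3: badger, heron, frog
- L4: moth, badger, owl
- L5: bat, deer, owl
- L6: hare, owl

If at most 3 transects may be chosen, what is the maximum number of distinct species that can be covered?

Choosing L1, L2, L5 covers {bat, moth, badger, heron, frog, trout, deer, otter, owl} — 9 species.
No choice of 3 transects does better; here hare is left uncovered.

9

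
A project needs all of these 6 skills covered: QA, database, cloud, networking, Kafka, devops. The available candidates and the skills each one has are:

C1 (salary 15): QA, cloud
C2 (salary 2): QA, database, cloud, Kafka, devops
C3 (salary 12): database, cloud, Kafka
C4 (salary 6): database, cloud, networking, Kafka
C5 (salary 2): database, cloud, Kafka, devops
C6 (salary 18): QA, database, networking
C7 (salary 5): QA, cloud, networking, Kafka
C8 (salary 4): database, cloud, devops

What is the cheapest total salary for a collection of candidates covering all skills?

7

C2, C7 cover every skill at salary 2 + 5 = 7.
Any cover uses at least 2 candidates; among all covering selections none totals below 7.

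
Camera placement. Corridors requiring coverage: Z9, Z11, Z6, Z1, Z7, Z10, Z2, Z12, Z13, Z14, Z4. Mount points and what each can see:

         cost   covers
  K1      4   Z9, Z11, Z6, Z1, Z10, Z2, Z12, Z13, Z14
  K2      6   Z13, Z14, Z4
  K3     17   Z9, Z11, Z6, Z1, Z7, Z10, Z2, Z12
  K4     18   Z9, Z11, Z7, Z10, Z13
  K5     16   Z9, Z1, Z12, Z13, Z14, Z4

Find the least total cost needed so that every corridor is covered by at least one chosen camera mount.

23

K2, K3 cover every corridor at cost 6 + 17 = 23.
Any cover uses at least 2 camera mounts; among all covering selections none totals below 23.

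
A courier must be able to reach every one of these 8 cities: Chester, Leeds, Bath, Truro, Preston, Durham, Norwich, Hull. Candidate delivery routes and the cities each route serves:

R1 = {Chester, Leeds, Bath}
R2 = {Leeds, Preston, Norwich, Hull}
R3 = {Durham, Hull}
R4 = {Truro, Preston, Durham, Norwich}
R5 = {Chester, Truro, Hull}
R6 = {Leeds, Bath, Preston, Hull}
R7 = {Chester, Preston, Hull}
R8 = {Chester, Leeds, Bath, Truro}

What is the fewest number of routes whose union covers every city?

3

R1, R2, R4 together cover {Chester, Leeds, Bath, Truro, Preston, Durham, Norwich, Hull} — every city.
No 2 of the 8 routes cover everything (all 28 pairs fall short), so 3 is minimum.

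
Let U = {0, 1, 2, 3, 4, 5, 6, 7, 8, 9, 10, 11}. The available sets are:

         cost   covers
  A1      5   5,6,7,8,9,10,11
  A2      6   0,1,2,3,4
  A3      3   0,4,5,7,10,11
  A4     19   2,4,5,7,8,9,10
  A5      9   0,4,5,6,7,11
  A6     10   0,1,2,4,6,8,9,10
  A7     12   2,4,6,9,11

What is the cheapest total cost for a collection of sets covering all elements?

11

A1, A2 cover every element at cost 5 + 6 = 11.
Any cover uses at least 2 sets; among all covering selections none totals below 11.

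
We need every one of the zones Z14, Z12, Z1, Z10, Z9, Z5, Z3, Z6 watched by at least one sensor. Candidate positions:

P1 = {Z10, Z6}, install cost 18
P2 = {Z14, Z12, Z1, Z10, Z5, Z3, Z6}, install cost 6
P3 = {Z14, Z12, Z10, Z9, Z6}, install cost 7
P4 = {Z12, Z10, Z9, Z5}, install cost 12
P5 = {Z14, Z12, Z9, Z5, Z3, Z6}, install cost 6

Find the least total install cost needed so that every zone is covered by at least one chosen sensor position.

12

P2, P5 cover every zone at install cost 6 + 6 = 12.
Any cover uses at least 2 sensor positions; among all covering selections none totals below 12.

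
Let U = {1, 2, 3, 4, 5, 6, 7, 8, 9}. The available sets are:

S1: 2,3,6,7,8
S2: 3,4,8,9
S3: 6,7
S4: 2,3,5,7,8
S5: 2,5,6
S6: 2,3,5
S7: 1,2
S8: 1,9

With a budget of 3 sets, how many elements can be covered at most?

Choosing S1, S2, S4 covers {2, 3, 4, 5, 6, 7, 8, 9} — 8 elements.
No choice of 3 sets does better; here 1 is left uncovered.

8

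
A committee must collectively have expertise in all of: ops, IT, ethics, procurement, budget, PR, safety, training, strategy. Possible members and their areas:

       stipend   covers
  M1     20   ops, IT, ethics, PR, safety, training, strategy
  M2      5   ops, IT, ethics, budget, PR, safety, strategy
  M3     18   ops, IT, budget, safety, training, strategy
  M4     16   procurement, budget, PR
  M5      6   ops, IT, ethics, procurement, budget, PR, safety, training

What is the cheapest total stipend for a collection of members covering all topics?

11

M2, M5 cover every topic at stipend 5 + 6 = 11.
Any cover uses at least 2 members; among all covering selections none totals below 11.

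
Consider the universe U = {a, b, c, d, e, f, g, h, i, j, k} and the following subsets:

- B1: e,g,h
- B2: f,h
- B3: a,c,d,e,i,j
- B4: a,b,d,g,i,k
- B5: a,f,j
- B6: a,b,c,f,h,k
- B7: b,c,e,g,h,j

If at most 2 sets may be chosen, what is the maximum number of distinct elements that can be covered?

10

Choosing B3, B6 covers {a, b, c, d, e, f, h, i, j, k} — 10 elements.
No choice of 2 sets does better; here g is left uncovered.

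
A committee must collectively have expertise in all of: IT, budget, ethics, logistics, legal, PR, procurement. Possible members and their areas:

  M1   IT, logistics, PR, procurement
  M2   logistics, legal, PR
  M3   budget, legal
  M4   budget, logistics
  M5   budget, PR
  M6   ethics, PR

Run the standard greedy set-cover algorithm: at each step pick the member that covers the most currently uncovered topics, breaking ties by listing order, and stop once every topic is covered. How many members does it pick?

3

Pick 1: M1 covers 4 new topics (IT, logistics, PR, procurement).
Pick 2: M3 covers 2 new topics (budget, legal).
Pick 3: M6 covers 1 new topics (ethics).
Greedy uses 3 members.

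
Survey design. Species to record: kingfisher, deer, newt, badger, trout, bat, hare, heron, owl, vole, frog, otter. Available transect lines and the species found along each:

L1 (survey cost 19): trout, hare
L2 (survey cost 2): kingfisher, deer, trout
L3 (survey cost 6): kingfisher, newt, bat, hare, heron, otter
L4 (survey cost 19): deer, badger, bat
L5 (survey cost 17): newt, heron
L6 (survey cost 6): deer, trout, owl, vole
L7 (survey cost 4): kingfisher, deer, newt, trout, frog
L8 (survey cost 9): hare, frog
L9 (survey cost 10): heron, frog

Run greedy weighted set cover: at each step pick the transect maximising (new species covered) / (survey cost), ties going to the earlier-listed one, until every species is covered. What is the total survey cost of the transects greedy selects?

Pick 1: L2 adds 3 new (kingfisher, deer, trout) at survey cost 2 (ratio 3/2).
Pick 2: L3 adds 5 new (newt, bat, hare, heron, otter) at survey cost 6 (ratio 5/6).
Pick 3: L6 adds 2 new (owl, vole) at survey cost 6 (ratio 2/6).
Pick 4: L7 adds 1 new (frog) at survey cost 4 (ratio 1/4).
Pick 5: L4 adds 1 new (badger) at survey cost 19 (ratio 1/19).
Greedy total survey cost: 2 + 6 + 6 + 4 + 19 = 37. (The true optimum is 35, so greedy overshoots here.)

37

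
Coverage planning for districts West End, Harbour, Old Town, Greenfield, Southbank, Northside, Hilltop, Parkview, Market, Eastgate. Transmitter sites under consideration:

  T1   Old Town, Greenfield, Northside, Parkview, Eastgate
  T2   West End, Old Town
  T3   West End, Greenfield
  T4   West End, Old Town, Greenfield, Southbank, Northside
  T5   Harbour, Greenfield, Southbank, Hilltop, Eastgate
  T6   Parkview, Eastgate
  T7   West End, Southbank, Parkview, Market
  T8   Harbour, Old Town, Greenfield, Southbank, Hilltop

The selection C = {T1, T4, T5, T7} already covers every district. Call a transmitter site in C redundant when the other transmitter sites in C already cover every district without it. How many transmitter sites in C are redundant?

Drop T1: the rest still cover every district — redundant.
Drop T4: the rest still cover every district — redundant.
Drop T5: Harbour, Hilltop uncovered — not redundant.
Drop T7: Market uncovered — not redundant.
2 redundant: T1, T4.

2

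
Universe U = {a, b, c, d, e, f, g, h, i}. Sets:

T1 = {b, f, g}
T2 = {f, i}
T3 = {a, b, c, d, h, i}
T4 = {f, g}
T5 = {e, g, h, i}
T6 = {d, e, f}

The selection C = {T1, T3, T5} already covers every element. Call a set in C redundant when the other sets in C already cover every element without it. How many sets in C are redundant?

Drop T1: f uncovered — not redundant.
Drop T3: a, c, d uncovered — not redundant.
Drop T5: e uncovered — not redundant.
None of the sets in C is redundant.

0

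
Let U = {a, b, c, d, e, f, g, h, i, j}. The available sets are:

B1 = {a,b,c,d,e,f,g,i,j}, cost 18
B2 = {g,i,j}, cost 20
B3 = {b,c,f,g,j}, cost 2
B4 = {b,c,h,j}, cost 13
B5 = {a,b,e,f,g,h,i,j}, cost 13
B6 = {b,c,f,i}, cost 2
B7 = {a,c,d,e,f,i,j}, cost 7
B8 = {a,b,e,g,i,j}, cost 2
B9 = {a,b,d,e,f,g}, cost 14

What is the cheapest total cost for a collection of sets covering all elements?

20

B5, B7 cover every element at cost 13 + 7 = 20.
Any cover uses at least 2 sets; among all covering selections none totals below 20.
Greedy by coverage-per-cost would pick B8, B3, B7, B4 for 24 — worse than the optimum 20.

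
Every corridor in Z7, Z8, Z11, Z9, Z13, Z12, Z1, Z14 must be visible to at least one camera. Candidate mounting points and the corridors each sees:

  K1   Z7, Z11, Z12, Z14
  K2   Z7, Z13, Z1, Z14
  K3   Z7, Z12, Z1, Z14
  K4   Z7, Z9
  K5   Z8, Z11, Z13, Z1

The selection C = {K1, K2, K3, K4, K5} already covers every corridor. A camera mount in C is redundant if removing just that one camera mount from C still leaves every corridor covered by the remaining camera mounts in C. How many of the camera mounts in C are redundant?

3

Drop K1: the rest still cover every corridor — redundant.
Drop K2: the rest still cover every corridor — redundant.
Drop K3: the rest still cover every corridor — redundant.
Drop K4: Z9 uncovered — not redundant.
Drop K5: Z8 uncovered — not redundant.
3 redundant: K1, K2, K3.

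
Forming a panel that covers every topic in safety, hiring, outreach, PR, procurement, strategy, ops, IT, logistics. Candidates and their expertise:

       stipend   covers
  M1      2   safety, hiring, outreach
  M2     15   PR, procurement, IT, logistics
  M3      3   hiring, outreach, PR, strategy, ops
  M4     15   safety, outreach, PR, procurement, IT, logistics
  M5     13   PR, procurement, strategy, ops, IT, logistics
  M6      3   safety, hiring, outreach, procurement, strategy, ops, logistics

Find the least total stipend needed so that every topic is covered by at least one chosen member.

15

M1, M5 cover every topic at stipend 2 + 13 = 15.
Any cover uses at least 2 members; among all covering selections none totals below 15.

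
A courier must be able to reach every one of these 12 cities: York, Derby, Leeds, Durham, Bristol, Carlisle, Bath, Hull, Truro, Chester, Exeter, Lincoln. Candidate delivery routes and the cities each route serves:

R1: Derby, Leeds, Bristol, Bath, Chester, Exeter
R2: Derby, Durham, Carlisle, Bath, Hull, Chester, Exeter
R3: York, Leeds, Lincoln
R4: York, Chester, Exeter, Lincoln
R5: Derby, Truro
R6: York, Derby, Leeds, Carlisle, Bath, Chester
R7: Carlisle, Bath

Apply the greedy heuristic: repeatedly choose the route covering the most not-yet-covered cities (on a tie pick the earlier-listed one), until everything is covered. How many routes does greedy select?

Pick 1: R2 covers 7 new cities (Derby, Durham, Carlisle, Bath, Hull, Chester, Exeter).
Pick 2: R3 covers 3 new cities (York, Leeds, Lincoln).
Pick 3: R1 covers 1 new cities (Bristol).
Pick 4: R5 covers 1 new cities (Truro).
Greedy uses 4 routes.

4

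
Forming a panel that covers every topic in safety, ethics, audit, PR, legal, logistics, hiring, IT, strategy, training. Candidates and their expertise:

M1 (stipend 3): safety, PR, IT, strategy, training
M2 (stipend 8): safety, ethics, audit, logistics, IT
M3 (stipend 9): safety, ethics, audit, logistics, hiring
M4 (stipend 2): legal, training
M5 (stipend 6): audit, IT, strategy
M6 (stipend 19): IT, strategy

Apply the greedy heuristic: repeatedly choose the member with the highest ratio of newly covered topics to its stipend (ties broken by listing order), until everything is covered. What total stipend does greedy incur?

14

Pick 1: M1 adds 5 new (safety, PR, IT, strategy, training) at stipend 3 (ratio 5/3).
Pick 2: M4 adds 1 new (legal) at stipend 2 (ratio 1/2).
Pick 3: M3 adds 4 new (ethics, audit, logistics, hiring) at stipend 9 (ratio 4/9).
Greedy total stipend: 3 + 2 + 9 = 14.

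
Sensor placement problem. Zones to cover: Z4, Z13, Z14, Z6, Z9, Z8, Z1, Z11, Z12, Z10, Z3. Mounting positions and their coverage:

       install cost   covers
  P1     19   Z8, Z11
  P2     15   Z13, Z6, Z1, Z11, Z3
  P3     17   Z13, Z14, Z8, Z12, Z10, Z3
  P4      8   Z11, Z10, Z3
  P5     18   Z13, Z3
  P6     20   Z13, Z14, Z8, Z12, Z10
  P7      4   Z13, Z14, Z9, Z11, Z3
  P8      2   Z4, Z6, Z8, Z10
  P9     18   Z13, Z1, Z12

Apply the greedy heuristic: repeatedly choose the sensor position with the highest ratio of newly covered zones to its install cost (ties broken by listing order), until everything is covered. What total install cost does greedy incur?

24

Pick 1: P8 adds 4 new (Z4, Z6, Z8, Z10) at install cost 2 (ratio 4/2).
Pick 2: P7 adds 5 new (Z13, Z14, Z9, Z11, Z3) at install cost 4 (ratio 5/4).
Pick 3: P9 adds 2 new (Z1, Z12) at install cost 18 (ratio 2/18).
Greedy total install cost: 2 + 4 + 18 = 24.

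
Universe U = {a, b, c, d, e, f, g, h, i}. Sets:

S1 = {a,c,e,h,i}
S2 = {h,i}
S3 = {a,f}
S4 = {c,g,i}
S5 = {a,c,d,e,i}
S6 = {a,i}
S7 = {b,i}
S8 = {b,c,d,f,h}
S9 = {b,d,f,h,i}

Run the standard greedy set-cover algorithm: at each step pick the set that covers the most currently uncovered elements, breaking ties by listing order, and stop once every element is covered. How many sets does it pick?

3

Pick 1: S1 covers 5 new elements (a, c, e, h, i).
Pick 2: S8 covers 3 new elements (b, d, f).
Pick 3: S4 covers 1 new elements (g).
Greedy uses 3 sets.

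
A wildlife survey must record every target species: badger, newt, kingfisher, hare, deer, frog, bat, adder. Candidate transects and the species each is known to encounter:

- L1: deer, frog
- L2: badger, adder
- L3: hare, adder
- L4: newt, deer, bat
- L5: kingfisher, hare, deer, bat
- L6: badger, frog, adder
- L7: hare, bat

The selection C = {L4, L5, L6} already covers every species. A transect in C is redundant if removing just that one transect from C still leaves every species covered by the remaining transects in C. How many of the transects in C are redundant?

0

Drop L4: newt uncovered — not redundant.
Drop L5: kingfisher, hare uncovered — not redundant.
Drop L6: badger, frog, adder uncovered — not redundant.
None of the transects in C is redundant.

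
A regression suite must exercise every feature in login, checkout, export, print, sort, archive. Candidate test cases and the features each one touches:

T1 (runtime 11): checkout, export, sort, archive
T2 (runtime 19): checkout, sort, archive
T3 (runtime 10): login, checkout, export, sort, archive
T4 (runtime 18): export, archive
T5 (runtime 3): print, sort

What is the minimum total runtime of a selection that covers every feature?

13

T3, T5 cover every feature at runtime 10 + 3 = 13.
Any cover uses at least 2 test cases; among all covering selections none totals below 13.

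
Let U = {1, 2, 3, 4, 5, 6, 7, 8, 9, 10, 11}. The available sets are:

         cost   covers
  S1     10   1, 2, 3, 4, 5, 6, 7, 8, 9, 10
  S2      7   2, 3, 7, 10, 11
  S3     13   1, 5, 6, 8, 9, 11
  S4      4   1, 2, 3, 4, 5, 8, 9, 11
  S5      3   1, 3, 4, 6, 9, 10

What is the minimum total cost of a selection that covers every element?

S1, S4 cover every element at cost 10 + 4 = 14.
Any cover uses at least 2 sets; among all covering selections none totals below 14.

14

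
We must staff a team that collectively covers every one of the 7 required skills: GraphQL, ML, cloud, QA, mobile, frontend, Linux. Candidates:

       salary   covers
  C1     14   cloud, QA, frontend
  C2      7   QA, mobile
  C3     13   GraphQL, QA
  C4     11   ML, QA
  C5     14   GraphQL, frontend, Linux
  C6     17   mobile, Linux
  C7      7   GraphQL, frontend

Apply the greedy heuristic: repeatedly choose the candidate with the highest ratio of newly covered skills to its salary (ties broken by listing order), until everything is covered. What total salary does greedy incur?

Pick 1: C2 adds 2 new (QA, mobile) at salary 7 (ratio 2/7).
Pick 2: C7 adds 2 new (GraphQL, frontend) at salary 7 (ratio 2/7).
Pick 3: C4 adds 1 new (ML) at salary 11 (ratio 1/11).
Pick 4: C1 adds 1 new (cloud) at salary 14 (ratio 1/14).
Pick 5: C5 adds 1 new (Linux) at salary 14 (ratio 1/14).
Greedy total salary: 7 + 7 + 11 + 14 + 14 = 53. (The true optimum is 46, so greedy overshoots here.)

53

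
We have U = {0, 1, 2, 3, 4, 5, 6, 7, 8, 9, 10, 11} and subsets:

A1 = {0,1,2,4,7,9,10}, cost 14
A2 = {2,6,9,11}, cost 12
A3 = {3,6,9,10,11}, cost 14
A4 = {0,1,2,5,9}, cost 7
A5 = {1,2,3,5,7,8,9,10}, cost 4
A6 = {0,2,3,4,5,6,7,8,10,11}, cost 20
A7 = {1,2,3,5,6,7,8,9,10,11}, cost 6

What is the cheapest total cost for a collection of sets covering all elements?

A1, A7 cover every element at cost 14 + 6 = 20.
Any cover uses at least 2 sets; among all covering selections none totals below 20.

20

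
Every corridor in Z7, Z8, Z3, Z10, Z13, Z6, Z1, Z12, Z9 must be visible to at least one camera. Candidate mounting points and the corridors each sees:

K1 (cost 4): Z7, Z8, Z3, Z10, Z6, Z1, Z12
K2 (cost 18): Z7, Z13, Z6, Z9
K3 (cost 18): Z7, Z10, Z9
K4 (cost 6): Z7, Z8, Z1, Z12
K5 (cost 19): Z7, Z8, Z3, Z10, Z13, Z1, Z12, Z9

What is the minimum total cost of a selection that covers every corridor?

K1, K2 cover every corridor at cost 4 + 18 = 22.
Any cover uses at least 2 camera mounts; among all covering selections none totals below 22.

22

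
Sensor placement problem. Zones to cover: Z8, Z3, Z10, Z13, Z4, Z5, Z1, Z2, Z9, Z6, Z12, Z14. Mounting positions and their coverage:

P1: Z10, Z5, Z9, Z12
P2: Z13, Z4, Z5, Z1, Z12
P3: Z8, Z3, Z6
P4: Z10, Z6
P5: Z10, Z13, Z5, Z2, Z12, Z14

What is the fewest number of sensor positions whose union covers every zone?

P1, P2, P3, P5 together cover {Z8, Z3, Z10, Z13, Z4, Z5, Z1, Z2, Z9, Z6, Z12, Z14} — every zone.
No 3 of the 5 sensor positions cover everything (all 10 triples fall short), so 4 is minimum.

4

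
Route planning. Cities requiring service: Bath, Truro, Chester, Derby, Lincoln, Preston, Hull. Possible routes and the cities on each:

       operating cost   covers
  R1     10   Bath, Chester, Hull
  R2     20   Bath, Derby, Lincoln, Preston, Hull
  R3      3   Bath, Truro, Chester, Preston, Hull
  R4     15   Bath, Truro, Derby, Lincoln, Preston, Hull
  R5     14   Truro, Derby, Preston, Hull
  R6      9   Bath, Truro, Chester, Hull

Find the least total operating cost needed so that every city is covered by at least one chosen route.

R3, R4 cover every city at operating cost 3 + 15 = 18.
Any cover uses at least 2 routes; among all covering selections none totals below 18.

18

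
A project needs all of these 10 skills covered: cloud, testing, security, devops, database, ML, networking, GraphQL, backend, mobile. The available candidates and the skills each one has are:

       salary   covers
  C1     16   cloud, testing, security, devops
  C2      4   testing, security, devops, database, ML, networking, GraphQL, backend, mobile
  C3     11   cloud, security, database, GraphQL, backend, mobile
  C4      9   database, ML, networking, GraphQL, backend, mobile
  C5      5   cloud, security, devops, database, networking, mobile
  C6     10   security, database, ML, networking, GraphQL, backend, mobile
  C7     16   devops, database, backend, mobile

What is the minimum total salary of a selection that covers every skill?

9

C2, C5 cover every skill at salary 4 + 5 = 9.
Any cover uses at least 2 candidates; among all covering selections none totals below 9.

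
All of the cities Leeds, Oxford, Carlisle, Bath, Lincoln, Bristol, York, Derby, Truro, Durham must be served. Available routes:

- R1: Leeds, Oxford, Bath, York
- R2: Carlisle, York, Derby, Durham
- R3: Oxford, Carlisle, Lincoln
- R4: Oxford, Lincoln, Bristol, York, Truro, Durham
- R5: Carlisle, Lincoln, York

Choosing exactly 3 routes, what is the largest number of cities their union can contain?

10

Choosing R1, R2, R4 covers {Leeds, Oxford, Carlisle, Bath, Lincoln, Bristol, York, Derby, Truro, Durham} — 10 cities.
That is all 10 cities.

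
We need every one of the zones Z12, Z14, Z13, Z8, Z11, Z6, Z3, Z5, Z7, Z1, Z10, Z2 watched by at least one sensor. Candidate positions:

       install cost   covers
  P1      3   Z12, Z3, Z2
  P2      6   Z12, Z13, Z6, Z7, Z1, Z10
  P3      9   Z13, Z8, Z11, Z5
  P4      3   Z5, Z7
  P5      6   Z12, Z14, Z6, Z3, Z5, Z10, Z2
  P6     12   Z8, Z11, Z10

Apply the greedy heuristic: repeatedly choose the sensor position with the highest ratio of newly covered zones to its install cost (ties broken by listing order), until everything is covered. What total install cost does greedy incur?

Pick 1: P5 adds 7 new (Z12, Z14, Z6, Z3, Z5, Z10, Z2) at install cost 6 (ratio 7/6).
Pick 2: P2 adds 3 new (Z13, Z7, Z1) at install cost 6 (ratio 3/6).
Pick 3: P3 adds 2 new (Z8, Z11) at install cost 9 (ratio 2/9).
Greedy total install cost: 6 + 6 + 9 = 21.

21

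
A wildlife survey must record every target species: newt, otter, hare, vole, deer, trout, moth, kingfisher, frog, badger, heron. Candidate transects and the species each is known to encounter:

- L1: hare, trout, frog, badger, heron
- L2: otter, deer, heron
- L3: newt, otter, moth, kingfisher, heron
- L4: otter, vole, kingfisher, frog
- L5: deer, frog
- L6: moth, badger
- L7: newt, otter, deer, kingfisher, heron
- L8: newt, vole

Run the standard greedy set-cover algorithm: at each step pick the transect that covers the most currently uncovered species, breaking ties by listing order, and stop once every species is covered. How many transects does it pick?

Pick 1: L1 covers 5 new species (hare, trout, frog, badger, heron).
Pick 2: L3 covers 4 new species (newt, otter, moth, kingfisher).
Pick 3: L2 covers 1 new species (deer).
Pick 4: L4 covers 1 new species (vole).
Greedy uses 4 transects.

4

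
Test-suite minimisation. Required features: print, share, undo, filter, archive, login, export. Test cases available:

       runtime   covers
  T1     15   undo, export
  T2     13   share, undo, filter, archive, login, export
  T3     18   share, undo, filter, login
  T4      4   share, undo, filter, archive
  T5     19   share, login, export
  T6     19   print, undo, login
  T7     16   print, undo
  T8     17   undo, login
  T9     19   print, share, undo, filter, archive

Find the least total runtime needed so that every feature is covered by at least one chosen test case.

T2, T7 cover every feature at runtime 13 + 16 = 29.
Any cover uses at least 2 test cases; among all covering selections none totals below 29.
Greedy by coverage-per-runtime would pick T4, T2, T7 for 33 — worse than the optimum 29.

29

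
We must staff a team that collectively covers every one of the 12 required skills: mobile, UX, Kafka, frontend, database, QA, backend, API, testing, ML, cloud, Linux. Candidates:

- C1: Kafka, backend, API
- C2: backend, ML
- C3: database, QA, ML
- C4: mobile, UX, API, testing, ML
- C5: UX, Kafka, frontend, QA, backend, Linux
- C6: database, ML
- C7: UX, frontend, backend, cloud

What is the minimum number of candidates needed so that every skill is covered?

C3, C4, C5, C7 together cover {mobile, UX, Kafka, frontend, database, QA, backend, API, testing, ML, cloud, Linux} — every skill.
No 3 of the 7 candidates cover everything (all 35 triples fall short), so 4 is minimum.

4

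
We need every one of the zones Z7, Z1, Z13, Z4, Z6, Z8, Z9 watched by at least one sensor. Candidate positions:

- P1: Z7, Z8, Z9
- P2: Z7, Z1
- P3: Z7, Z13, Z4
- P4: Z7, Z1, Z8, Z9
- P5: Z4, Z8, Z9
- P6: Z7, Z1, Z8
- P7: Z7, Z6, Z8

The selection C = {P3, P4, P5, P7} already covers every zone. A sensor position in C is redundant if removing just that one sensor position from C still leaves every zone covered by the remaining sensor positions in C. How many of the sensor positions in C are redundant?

1

Drop P3: Z13 uncovered — not redundant.
Drop P4: Z1 uncovered — not redundant.
Drop P5: the rest still cover every zone — redundant.
Drop P7: Z6 uncovered — not redundant.
1 redundant: P5.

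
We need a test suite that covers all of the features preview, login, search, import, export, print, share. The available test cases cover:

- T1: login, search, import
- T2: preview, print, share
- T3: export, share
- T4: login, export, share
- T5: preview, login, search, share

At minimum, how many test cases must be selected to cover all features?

T1, T2, T3 together cover {preview, login, search, import, export, print, share} — every feature.
No 2 of the 5 test cases cover everything (all 10 pairs fall short), so 3 is minimum.
Greedy (largest uncovered first) would take T5, T1, T2, T3 — 4 test cases — but 3 suffice.

3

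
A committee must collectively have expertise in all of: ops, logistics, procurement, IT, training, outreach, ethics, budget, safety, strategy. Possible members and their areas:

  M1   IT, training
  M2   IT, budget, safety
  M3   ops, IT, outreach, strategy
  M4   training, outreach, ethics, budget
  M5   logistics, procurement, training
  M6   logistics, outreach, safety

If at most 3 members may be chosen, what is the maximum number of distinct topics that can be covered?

9

Choosing M2, M3, M5 covers {ops, logistics, procurement, IT, training, outreach, budget, safety, strategy} — 9 topics.
No choice of 3 members does better; here ethics is left uncovered.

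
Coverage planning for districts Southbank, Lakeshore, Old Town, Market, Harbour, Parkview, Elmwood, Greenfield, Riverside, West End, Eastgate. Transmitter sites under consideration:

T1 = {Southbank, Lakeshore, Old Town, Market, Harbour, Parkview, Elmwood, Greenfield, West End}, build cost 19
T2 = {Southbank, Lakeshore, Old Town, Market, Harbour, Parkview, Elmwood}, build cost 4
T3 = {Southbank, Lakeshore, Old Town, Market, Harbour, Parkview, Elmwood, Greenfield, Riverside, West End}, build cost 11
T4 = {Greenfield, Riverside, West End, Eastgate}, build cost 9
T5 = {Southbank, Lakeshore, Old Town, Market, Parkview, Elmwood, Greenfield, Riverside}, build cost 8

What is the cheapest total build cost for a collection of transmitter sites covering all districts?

13

T2, T4 cover every district at build cost 4 + 9 = 13.
Any cover uses at least 2 transmitter sites; among all covering selections none totals below 13.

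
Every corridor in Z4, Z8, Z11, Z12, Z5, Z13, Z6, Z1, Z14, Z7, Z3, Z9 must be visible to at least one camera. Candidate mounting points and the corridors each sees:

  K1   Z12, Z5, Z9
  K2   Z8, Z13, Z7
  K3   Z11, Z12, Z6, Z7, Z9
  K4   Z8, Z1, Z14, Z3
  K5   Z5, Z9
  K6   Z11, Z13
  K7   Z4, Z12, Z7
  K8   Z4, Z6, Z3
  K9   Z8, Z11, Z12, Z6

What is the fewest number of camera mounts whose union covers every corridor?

K1, K2, K3, K4, K7 together cover {Z4, Z8, Z11, Z12, Z5, Z13, Z6, Z1, Z14, Z7, Z3, Z9} — every corridor.
No 4 of the 9 camera mounts cover everything (all 126 size-4 selections fall short), so 5 is minimum.

5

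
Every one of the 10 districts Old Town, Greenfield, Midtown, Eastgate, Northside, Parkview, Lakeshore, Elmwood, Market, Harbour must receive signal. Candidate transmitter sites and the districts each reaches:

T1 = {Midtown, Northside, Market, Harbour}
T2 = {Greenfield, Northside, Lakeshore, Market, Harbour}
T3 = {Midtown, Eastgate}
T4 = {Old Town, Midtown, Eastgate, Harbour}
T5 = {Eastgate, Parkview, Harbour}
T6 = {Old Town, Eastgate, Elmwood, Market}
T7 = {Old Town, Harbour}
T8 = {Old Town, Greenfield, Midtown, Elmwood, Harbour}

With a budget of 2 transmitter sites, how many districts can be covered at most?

Choosing T2, T4 covers {Old Town, Greenfield, Midtown, Eastgate, Northside, Lakeshore, Market, Harbour} — 8 districts.
No choice of 2 transmitter sites does better; here Parkview, Elmwood are left uncovered.

8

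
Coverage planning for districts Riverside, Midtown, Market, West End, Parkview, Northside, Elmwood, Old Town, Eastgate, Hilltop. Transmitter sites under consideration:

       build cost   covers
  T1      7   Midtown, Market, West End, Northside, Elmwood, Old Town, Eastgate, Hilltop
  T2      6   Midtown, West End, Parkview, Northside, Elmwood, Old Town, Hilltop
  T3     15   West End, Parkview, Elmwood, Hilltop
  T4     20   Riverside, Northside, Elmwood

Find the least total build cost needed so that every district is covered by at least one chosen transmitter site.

33

T1, T2, T4 cover every district at build cost 7 + 6 + 20 = 33.
Any cover uses at least 3 transmitter sites; among all covering selections none totals below 33.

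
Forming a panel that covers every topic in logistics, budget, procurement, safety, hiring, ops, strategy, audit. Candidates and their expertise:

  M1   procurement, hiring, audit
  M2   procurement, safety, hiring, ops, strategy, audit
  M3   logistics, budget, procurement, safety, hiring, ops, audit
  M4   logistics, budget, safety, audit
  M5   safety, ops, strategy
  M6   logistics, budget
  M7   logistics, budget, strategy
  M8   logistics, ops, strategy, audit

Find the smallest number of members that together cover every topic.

M2, M3 together cover {logistics, budget, procurement, safety, hiring, ops, strategy, audit} — every topic.
No single member contains all 8 topics, so 2 is optimal.

2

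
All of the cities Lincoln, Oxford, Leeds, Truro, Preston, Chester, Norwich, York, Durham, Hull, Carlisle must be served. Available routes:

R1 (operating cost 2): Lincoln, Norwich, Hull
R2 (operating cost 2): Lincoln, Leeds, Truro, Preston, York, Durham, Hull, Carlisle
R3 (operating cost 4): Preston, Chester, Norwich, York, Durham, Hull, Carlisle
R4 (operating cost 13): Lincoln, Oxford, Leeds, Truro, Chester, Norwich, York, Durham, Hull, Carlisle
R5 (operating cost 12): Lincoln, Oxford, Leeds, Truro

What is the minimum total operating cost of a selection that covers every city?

R2, R4 cover every city at operating cost 2 + 13 = 15.
Any cover uses at least 2 routes; among all covering selections none totals below 15.
Greedy by coverage-per-operating cost would pick R2, R1, R3, R5 for 20 — worse than the optimum 15.

15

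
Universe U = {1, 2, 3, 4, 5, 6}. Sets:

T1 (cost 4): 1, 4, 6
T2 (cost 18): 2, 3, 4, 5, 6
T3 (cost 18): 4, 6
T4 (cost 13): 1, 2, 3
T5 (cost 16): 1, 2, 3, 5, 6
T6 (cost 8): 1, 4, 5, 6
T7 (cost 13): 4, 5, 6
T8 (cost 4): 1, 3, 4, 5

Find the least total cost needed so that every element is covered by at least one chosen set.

T1, T5 cover every element at cost 4 + 16 = 20.
Any cover uses at least 2 sets; among all covering selections none totals below 20.
Greedy by coverage-per-cost would pick T8, T1, T4 for 21 — worse than the optimum 20.

20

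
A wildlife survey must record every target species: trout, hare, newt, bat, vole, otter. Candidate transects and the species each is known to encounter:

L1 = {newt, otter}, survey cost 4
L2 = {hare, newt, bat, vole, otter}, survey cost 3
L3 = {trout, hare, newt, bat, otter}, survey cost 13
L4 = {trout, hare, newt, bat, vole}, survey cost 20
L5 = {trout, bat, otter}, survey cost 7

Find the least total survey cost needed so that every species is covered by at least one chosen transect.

10

L2, L5 cover every species at survey cost 3 + 7 = 10.
Any cover uses at least 2 transects; among all covering selections none totals below 10.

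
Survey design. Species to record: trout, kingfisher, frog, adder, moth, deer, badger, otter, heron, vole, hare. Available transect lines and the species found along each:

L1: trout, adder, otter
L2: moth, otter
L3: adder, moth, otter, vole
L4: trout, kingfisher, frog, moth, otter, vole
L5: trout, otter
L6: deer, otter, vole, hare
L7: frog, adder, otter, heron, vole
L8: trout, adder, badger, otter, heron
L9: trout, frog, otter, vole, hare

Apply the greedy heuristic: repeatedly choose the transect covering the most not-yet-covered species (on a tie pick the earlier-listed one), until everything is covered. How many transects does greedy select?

3

Pick 1: L4 covers 6 new species (trout, kingfisher, frog, moth, otter, vole).
Pick 2: L8 covers 3 new species (adder, badger, heron).
Pick 3: L6 covers 2 new species (deer, hare).
Greedy uses 3 transects.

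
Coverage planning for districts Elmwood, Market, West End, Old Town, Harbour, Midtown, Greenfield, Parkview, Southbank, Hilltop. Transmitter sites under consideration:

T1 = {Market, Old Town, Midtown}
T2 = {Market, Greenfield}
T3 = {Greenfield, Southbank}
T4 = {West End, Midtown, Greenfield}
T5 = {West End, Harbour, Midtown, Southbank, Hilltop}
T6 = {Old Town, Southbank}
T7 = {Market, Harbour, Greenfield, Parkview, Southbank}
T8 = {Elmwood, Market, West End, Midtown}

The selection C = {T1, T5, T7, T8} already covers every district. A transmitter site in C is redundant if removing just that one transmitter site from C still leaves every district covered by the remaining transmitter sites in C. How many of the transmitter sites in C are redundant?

0

Drop T1: Old Town uncovered — not redundant.
Drop T5: Hilltop uncovered — not redundant.
Drop T7: Greenfield, Parkview uncovered — not redundant.
Drop T8: Elmwood uncovered — not redundant.
None of the transmitter sites in C is redundant.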